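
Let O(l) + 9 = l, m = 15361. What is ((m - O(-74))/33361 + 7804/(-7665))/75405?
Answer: -1944808/264136551525 ≈ -7.3629e-6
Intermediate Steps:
O(l) = -9 + l
((m - O(-74))/33361 + 7804/(-7665))/75405 = ((15361 - (-9 - 74))/33361 + 7804/(-7665))/75405 = ((15361 - 1*(-83))*(1/33361) + 7804*(-1/7665))*(1/75405) = ((15361 + 83)*(1/33361) - 7804/7665)*(1/75405) = (15444*(1/33361) - 7804/7665)*(1/75405) = (15444/33361 - 7804/7665)*(1/75405) = -1944808/3502905*1/75405 = -1944808/264136551525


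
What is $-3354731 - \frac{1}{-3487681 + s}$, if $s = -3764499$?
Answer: $- \frac{24329113063579}{7252180} \approx -3.3547 \cdot 10^{6}$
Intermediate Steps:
$-3354731 - \frac{1}{-3487681 + s} = -3354731 - \frac{1}{-3487681 - 3764499} = -3354731 - \frac{1}{-7252180} = -3354731 - - \frac{1}{7252180} = -3354731 + \frac{1}{7252180} = - \frac{24329113063579}{7252180}$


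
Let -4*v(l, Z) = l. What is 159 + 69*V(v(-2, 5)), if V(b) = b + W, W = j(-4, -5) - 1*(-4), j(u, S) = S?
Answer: 249/2 ≈ 124.50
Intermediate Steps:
v(l, Z) = -l/4
W = -1 (W = -5 - 1*(-4) = -5 + 4 = -1)
V(b) = -1 + b (V(b) = b - 1 = -1 + b)
159 + 69*V(v(-2, 5)) = 159 + 69*(-1 - ¼*(-2)) = 159 + 69*(-1 + ½) = 159 + 69*(-½) = 159 - 69/2 = 249/2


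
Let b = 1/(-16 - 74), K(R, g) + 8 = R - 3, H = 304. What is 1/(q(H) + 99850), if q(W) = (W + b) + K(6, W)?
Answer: 90/9013409 ≈ 9.9851e-6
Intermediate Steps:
K(R, g) = -11 + R (K(R, g) = -8 + (R - 3) = -8 + (-3 + R) = -11 + R)
b = -1/90 (b = 1/(-90) = -1/90 ≈ -0.011111)
q(W) = -451/90 + W (q(W) = (W - 1/90) + (-11 + 6) = (-1/90 + W) - 5 = -451/90 + W)
1/(q(H) + 99850) = 1/((-451/90 + 304) + 99850) = 1/(26909/90 + 99850) = 1/(9013409/90) = 90/9013409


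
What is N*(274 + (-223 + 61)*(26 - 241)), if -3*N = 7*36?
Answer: -2948736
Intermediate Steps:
N = -84 (N = -7*36/3 = -⅓*252 = -84)
N*(274 + (-223 + 61)*(26 - 241)) = -84*(274 + (-223 + 61)*(26 - 241)) = -84*(274 - 162*(-215)) = -84*(274 + 34830) = -84*35104 = -2948736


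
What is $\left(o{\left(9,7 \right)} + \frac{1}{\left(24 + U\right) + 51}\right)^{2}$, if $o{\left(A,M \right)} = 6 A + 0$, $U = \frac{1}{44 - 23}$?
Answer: $\frac{7246265625}{2483776} \approx 2917.4$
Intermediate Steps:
$U = \frac{1}{21} \approx 0.047619$
$o{\left(A,M \right)} = 6 A$
$\left(o{\left(9,7 \right)} + \frac{1}{\left(24 + U\right) + 51}\right)^{2} = \left(6 \cdot 9 + \frac{1}{\left(24 + \frac{1}{21}\right) + 51}\right)^{2} = \left(54 + \frac{1}{\frac{505}{21} + 51}\right)^{2} = \left(54 + \frac{1}{\frac{1576}{21}}\right)^{2} = \left(54 + \frac{21}{1576}\right)^{2} = \left(\frac{85125}{1576}\right)^{2} = \frac{7246265625}{2483776}$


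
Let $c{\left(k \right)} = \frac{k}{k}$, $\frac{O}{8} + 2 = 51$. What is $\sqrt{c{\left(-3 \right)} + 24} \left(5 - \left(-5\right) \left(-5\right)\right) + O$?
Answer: $292$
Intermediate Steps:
$O = 392$ ($O = -16 + 8 \cdot 51 = -16 + 408 = 392$)
$c{\left(k \right)} = 1$
$\sqrt{c{\left(-3 \right)} + 24} \left(5 - \left(-5\right) \left(-5\right)\right) + O = \sqrt{1 + 24} \left(5 - \left(-5\right) \left(-5\right)\right) + 392 = \sqrt{25} \left(5 - 25\right) + 392 = 5 \left(5 - 25\right) + 392 = 5 \left(-20\right) + 392 = -100 + 392 = 292$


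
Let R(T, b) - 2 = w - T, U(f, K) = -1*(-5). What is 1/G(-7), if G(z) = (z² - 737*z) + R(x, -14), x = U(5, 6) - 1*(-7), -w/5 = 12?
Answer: 1/5138 ≈ 0.00019463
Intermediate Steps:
U(f, K) = 5
w = -60 (w = -5*12 = -60)
x = 12 (x = 5 - 1*(-7) = 5 + 7 = 12)
R(T, b) = -58 - T (R(T, b) = 2 + (-60 - T) = -58 - T)
G(z) = -70 + z² - 737*z (G(z) = (z² - 737*z) + (-58 - 1*12) = (z² - 737*z) + (-58 - 12) = (z² - 737*z) - 70 = -70 + z² - 737*z)
1/G(-7) = 1/(-70 + (-7)² - 737*(-7)) = 1/(-70 + 49 + 5159) = 1/5138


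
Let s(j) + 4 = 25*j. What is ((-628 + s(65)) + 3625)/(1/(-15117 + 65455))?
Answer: 232460884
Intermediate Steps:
s(j) = -4 + 25*j
((-628 + s(65)) + 3625)/(1/(-15117 + 65455)) = ((-628 + (-4 + 25*65)) + 3625)/(1/(-15117 + 65455)) = ((-628 + (-4 + 1625)) + 3625)/(1/50338) = ((-628 + 1621) + 3625)/(1/50338) = (993 + 3625)*50338 = 4618*50338 = 232460884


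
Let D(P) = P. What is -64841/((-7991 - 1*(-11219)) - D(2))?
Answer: -64841/3226 ≈ -20.099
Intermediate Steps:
-64841/((-7991 - 1*(-11219)) - D(2)) = -64841/((-7991 - 1*(-11219)) - 1*2) = -64841/((-7991 + 11219) - 2) = -64841/(3228 - 2) = -64841/3226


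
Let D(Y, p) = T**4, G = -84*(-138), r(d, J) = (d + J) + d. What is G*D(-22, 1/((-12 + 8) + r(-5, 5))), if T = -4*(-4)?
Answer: 759693312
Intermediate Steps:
r(d, J) = J + 2*d (r(d, J) = (J + d) + d = J + 2*d)
T = 16
G = 11592
D(Y, p) = 65536 (D(Y, p) = 16**4 = 65536)
G*D(-22, 1/((-12 + 8) + r(-5, 5))) = 11592*65536 = 759693312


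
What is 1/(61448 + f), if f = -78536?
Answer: -1/17088 ≈ -5.8521e-5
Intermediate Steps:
1/(61448 + f) = 1/(61448 - 78536) = 1/(-17088) = -1/17088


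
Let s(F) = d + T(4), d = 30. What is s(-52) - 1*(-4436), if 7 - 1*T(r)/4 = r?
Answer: 4478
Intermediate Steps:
T(r) = 28 - 4*r
s(F) = 42 (s(F) = 30 + (28 - 4*4) = 30 + (28 - 16) = 30 + 12 = 42)
s(-52) - 1*(-4436) = 42 - 1*(-4436) = 42 + 4436 = 4478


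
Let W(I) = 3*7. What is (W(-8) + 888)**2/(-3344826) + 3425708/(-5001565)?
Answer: -5197031772191/5576454884230 ≈ -0.93196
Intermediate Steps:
W(I) = 21
(W(-8) + 888)**2/(-3344826) + 3425708/(-5001565) = (21 + 888)**2/(-3344826) + 3425708/(-5001565) = 909**2*(-1/3344826) + 3425708*(-1/5001565) = 826281*(-1/3344826) - 3425708/5001565 = -275427/1114942 - 3425708/5001565 = -5197031772191/5576454884230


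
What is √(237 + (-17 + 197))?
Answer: √417 ≈ 20.421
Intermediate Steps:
√(237 + (-17 + 197)) = √(237 + 180) = √417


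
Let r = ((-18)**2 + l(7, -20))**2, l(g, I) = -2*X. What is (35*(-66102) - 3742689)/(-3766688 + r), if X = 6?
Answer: 6056259/3669344 ≈ 1.6505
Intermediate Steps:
l(g, I) = -12 (l(g, I) = -2*6 = -12)
r = 97344 (r = ((-18)**2 - 12)**2 = (324 - 12)**2 = 312**2 = 97344)
(35*(-66102) - 3742689)/(-3766688 + r) = (35*(-66102) - 3742689)/(-3766688 + 97344) = (-2313570 - 3742689)/(-3669344) = -6056259*(-1/3669344) = 6056259/3669344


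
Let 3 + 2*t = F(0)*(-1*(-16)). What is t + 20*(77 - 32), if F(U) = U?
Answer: 1797/2 ≈ 898.50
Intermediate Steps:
t = -3/2 (t = -3/2 + (0*(-1*(-16)))/2 = -3/2 + (0*16)/2 = -3/2 + (1/2)*0 = -3/2 + 0 = -3/2 ≈ -1.5000)
t + 20*(77 - 32) = -3/2 + 20*(77 - 32) = -3/2 + 20*45 = -3/2 + 900 = 1797/2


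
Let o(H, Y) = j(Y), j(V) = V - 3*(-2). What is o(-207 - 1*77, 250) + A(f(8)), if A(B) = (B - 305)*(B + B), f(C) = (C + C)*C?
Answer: -45056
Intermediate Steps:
f(C) = 2*C² (f(C) = (2*C)*C = 2*C²)
j(V) = 6 + V (j(V) = V + 6 = 6 + V)
o(H, Y) = 6 + Y
A(B) = 2*B*(-305 + B) (A(B) = (-305 + B)*(2*B) = 2*B*(-305 + B))
o(-207 - 1*77, 250) + A(f(8)) = (6 + 250) + 2*(2*8²)*(-305 + 2*8²) = 256 + 2*(2*64)*(-305 + 2*64) = 256 + 2*128*(-305 + 128) = 256 + 2*128*(-177) = 256 - 45312 = -45056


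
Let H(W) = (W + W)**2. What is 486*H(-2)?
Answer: 7776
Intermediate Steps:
H(W) = 4*W**2 (H(W) = (2*W)**2 = 4*W**2)
486*H(-2) = 486*(4*(-2)**2) = 486*(4*4) = 486*16 = 7776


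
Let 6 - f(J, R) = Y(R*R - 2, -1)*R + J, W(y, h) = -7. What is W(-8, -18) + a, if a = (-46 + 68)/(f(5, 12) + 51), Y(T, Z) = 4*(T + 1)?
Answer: -23853/3406 ≈ -7.0032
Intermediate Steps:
Y(T, Z) = 4 + 4*T (Y(T, Z) = 4*(1 + T) = 4 + 4*T)
f(J, R) = 6 - J - R*(-4 + 4*R²) (f(J, R) = 6 - ((4 + 4*(R*R - 2))*R + J) = 6 - ((4 + 4*(R² - 2))*R + J) = 6 - ((4 + 4*(-2 + R²))*R + J) = 6 - ((4 + (-8 + 4*R²))*R + J) = 6 - ((-4 + 4*R²)*R + J) = 6 - (R*(-4 + 4*R²) + J) = 6 - (J + R*(-4 + 4*R²)) = 6 + (-J - R*(-4 + 4*R²)) = 6 - J - R*(-4 + 4*R²))
a = -11/3406 (a = (-46 + 68)/((6 - 1*5 - 4*12*(-1 + 12²)) + 51) = 22/((6 - 5 - 4*12*(-1 + 144)) + 51) = 22/((6 - 5 - 4*12*143) + 51) = 22/((6 - 5 - 6864) + 51) = 22/(-6863 + 51) = 22/(-6812) = 22*(-1/6812) = -11/3406 ≈ -0.0032296)
W(-8, -18) + a = -7 - 11/3406 = -23853/3406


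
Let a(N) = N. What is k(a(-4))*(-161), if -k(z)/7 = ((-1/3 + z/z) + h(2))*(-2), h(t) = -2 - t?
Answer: 22540/3 ≈ 7513.3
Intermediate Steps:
k(z) = -140/3 (k(z) = -7*((-1/3 + z/z) + (-2 - 1*2))*(-2) = -7*((-1*⅓ + 1) + (-2 - 2))*(-2) = -7*((-⅓ + 1) - 4)*(-2) = -7*(⅔ - 4)*(-2) = -(-70)*(-2)/3 = -7*20/3 = -140/3)
k(a(-4))*(-161) = -140/3*(-161) = 22540/3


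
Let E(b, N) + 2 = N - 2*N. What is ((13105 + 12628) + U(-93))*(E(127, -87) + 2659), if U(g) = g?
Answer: 70356160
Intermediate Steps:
E(b, N) = -2 - N (E(b, N) = -2 + (N - 2*N) = -2 - N)
((13105 + 12628) + U(-93))*(E(127, -87) + 2659) = ((13105 + 12628) - 93)*((-2 - 1*(-87)) + 2659) = (25733 - 93)*((-2 + 87) + 2659) = 25640*(85 + 2659) = 25640*2744 = 70356160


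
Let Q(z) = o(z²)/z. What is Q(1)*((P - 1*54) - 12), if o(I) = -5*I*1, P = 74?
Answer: -40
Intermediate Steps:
o(I) = -5*I
Q(z) = -5*z (Q(z) = (-5*z²)/z = -5*z)
Q(1)*((P - 1*54) - 12) = (-5*1)*((74 - 1*54) - 12) = -5*((74 - 54) - 12) = -5*(20 - 12) = -5*8 = -40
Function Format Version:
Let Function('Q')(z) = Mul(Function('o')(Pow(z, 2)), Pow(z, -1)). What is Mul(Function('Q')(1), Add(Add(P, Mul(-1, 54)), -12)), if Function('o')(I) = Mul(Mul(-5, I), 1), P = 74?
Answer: -40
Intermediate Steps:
Function('o')(I) = Mul(-5, I)
Function('Q')(z) = Mul(-5, z) (Function('Q')(z) = Mul(Mul(-5, Pow(z, 2)), Pow(z, -1)) = Mul(-5, z))
Mul(Function('Q')(1), Add(Add(P, Mul(-1, 54)), -12)) = Mul(Mul(-5, 1), Add(Add(74, Mul(-1, 54)), -12)) = Mul(-5, Add(Add(74, -54), -12)) = Mul(-5, Add(20, -12)) = Mul(-5, 8) = -40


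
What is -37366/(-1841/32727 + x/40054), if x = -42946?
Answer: 12245279660607/369808289 ≈ 33113.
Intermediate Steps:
-37366/(-1841/32727 + x/40054) = -37366/(-1841/32727 - 42946/40054) = -37366/(-1841*1/32727 - 42946*1/40054) = -37366/(-1841/32727 - 21473/20027) = -37366/(-739616578/655423629) = -37366*(-655423629/739616578) = 12245279660607/369808289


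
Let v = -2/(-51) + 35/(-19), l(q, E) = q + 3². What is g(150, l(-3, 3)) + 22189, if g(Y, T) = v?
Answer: 21499394/969 ≈ 22187.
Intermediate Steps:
l(q, E) = 9 + q (l(q, E) = q + 9 = 9 + q)
v = -1747/969 (v = -2*(-1/51) + 35*(-1/19) = 2/51 - 35/19 = -1747/969 ≈ -1.8029)
g(Y, T) = -1747/969
g(150, l(-3, 3)) + 22189 = -1747/969 + 22189 = 21499394/969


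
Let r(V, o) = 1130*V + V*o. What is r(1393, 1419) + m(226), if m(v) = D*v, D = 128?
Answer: 3579685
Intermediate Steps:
m(v) = 128*v
r(1393, 1419) + m(226) = 1393*(1130 + 1419) + 128*226 = 1393*2549 + 28928 = 3550757 + 28928 = 3579685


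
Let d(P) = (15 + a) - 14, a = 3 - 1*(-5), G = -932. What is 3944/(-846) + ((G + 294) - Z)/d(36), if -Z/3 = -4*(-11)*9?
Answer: 23878/423 ≈ 56.449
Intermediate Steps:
a = 8 (a = 3 + 5 = 8)
Z = -1188 (Z = -3*(-4*(-11))*9 = -132*9 = -3*396 = -1188)
d(P) = 9 (d(P) = (15 + 8) - 14 = 23 - 14 = 9)
3944/(-846) + ((G + 294) - Z)/d(36) = 3944/(-846) + ((-932 + 294) - 1*(-1188))/9 = 3944*(-1/846) + (-638 + 1188)*(1/9) = -1972/423 + 550*(1/9) = -1972/423 + 550/9 = 23878/423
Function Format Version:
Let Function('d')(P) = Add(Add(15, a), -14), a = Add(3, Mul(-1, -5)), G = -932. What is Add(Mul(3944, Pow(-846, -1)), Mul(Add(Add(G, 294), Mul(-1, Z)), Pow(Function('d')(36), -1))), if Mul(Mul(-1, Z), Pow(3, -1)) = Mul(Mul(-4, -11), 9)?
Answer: Rational(23878, 423) ≈ 56.449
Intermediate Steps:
a = 8 (a = Add(3, 5) = 8)
Z = -1188 (Z = Mul(-3, Mul(Mul(-4, -11), 9)) = Mul(-3, Mul(44, 9)) = Mul(-3, 396) = -1188)
Function('d')(P) = 9 (Function('d')(P) = Add(Add(15, 8), -14) = Add(23, -14) = 9)
Add(Mul(3944, Pow(-846, -1)), Mul(Add(Add(G, 294), Mul(-1, Z)), Pow(Function('d')(36), -1))) = Add(Mul(3944, Pow(-846, -1)), Mul(Add(Add(-932, 294), Mul(-1, -1188)), Pow(9, -1))) = Add(Mul(3944, Rational(-1, 846)), Mul(Add(-638, 1188), Rational(1, 9))) = Add(Rational(-1972, 423), Mul(550, Rational(1, 9))) = Add(Rational(-1972, 423), Rational(550, 9)) = Rational(23878, 423)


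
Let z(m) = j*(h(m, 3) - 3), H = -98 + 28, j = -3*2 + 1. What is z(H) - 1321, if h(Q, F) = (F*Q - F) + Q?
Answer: 109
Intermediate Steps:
h(Q, F) = Q - F + F*Q (h(Q, F) = (-F + F*Q) + Q = Q - F + F*Q)
j = -5 (j = -6 + 1 = -5)
H = -70
z(m) = 30 - 20*m (z(m) = -5*((m - 1*3 + 3*m) - 3) = -5*((m - 3 + 3*m) - 3) = -5*((-3 + 4*m) - 3) = -5*(-6 + 4*m) = 30 - 20*m)
z(H) - 1321 = (30 - 20*(-70)) - 1321 = (30 + 1400) - 1321 = 1430 - 1321 = 109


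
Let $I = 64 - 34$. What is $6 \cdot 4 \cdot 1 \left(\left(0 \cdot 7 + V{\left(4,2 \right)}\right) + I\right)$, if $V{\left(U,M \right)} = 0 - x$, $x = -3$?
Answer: $792$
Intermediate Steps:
$V{\left(U,M \right)} = 3$ ($V{\left(U,M \right)} = 0 - -3 = 0 + 3 = 3$)
$I = 30$ ($I = 64 - 34 = 30$)
$6 \cdot 4 \cdot 1 \left(\left(0 \cdot 7 + V{\left(4,2 \right)}\right) + I\right) = 6 \cdot 4 \cdot 1 \left(\left(0 \cdot 7 + 3\right) + 30\right) = 24 \cdot 1 \left(\left(0 + 3\right) + 30\right) = 24 \left(3 + 30\right) = 24 \cdot 33 = 792$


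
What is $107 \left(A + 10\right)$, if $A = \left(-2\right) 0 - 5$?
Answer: $535$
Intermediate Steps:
$A = -5$ ($A = 0 - 5 = -5$)
$107 \left(A + 10\right) = 107 \left(-5 + 10\right) = 107 \cdot 5 = 535$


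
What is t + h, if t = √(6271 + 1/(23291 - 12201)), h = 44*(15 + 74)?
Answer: 3916 + √771258386190/11090 ≈ 3995.2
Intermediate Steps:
h = 3916 (h = 44*89 = 3916)
t = √771258386190/11090 (t = √(6271 + 1/11090) = √(69545391/11090) = √771258386190/11090 ≈ 79.190)
t + h = √771258386190/11090 + 3916 = 3916 + √771258386190/11090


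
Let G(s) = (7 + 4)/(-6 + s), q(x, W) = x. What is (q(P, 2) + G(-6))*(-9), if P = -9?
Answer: 357/4 ≈ 89.250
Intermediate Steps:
G(s) = 11/(-6 + s)
(q(P, 2) + G(-6))*(-9) = (-9 + 11/(-6 - 6))*(-9) = (-9 + 11/(-12))*(-9) = (-9 + 11*(-1/12))*(-9) = (-9 - 11/12)*(-9) = -119/12*(-9) = 357/4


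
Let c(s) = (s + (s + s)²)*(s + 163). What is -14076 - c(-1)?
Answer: -14562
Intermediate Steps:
c(s) = (163 + s)*(s + 4*s²) (c(s) = (s + (2*s)²)*(163 + s) = (s + 4*s²)*(163 + s) = (163 + s)*(s + 4*s²))
-14076 - c(-1) = -14076 - (-1)*(163 + 4*(-1)² + 653*(-1)) = -14076 - (-1)*(163 + 4*1 - 653) = -14076 - (-1)*(163 + 4 - 653) = -14076 - (-1)*(-486) = -14076 - 1*486 = -14076 - 486 = -14562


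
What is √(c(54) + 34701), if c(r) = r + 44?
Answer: √34799 ≈ 186.54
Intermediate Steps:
c(r) = 44 + r
√(c(54) + 34701) = √((44 + 54) + 34701) = √(98 + 34701) = √34799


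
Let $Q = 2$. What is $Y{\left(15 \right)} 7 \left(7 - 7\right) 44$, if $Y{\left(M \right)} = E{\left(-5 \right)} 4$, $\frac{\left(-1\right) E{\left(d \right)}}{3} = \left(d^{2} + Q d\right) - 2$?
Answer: $0$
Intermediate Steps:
$E{\left(d \right)} = 6 - 6 d - 3 d^{2}$ ($E{\left(d \right)} = - 3 \left(\left(d^{2} + 2 d\right) - 2\right) = - 3 \left(-2 + d^{2} + 2 d\right) = 6 - 6 d - 3 d^{2}$)
$Y{\left(M \right)} = -156$ ($Y{\left(M \right)} = \left(6 - -30 - 3 \left(-5\right)^{2}\right) 4 = \left(6 + 30 - 75\right) 4 = \left(-39\right) 4 = -156$)
$Y{\left(15 \right)} 7 \left(7 - 7\right) 44 = - 156 \cdot 7 \left(7 - 7\right) 44 = - 156 \cdot 7 \cdot 0 \cdot 44 = \left(-156\right) 0 \cdot 44 = 0 \cdot 44 = 0$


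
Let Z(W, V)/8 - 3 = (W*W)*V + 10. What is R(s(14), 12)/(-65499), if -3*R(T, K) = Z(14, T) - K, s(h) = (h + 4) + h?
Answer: 16756/65499 ≈ 0.25582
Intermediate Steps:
Z(W, V) = 104 + 8*V*W**2 (Z(W, V) = 24 + 8*((W*W)*V + 10) = 24 + 8*(W**2*V + 10) = 24 + 8*(V*W**2 + 10) = 24 + 8*(10 + V*W**2) = 24 + (80 + 8*V*W**2) = 104 + 8*V*W**2)
s(h) = 4 + 2*h (s(h) = (4 + h) + h = 4 + 2*h)
R(T, K) = -104/3 - 1568*T/3 + K/3 (R(T, K) = -((104 + 8*T*14**2) - K)/3 = -((104 + 8*T*196) - K)/3 = -((104 + 1568*T) - K)/3 = -(104 - K + 1568*T)/3 = -104/3 - 1568*T/3 + K/3)
R(s(14), 12)/(-65499) = (-104/3 - 1568*(4 + 2*14)/3 + (1/3)*12)/(-65499) = (-104/3 - 1568*(4 + 28)/3 + 4)*(-1/65499) = (-104/3 - 1568/3*32 + 4)*(-1/65499) = (-104/3 - 50176/3 + 4)*(-1/65499) = -16756*(-1/65499) = 16756/65499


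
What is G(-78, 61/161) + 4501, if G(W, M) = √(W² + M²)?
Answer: 4501 + √157707085/161 ≈ 4579.0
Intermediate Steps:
G(W, M) = √(M² + W²)
G(-78, 61/161) + 4501 = √((61/161)² + (-78)²) + 4501 = √((61*(1/161))² + 6084) + 4501 = √((61/161)² + 6084) + 4501 = √(3721/25921 + 6084) + 4501 = √(157707085/25921) + 4501 = √157707085/161 + 4501 = 4501 + √157707085/161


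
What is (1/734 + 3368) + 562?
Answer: 2884621/734 ≈ 3930.0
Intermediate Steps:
(1/734 + 3368) + 562 = 2472113/734 + 562 = 2884621/734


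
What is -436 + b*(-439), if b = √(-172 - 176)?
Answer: -436 - 878*I*√87 ≈ -436.0 - 8189.4*I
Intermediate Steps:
b = 2*I*√87 (b = √(-348) = 2*I*√87 ≈ 18.655*I)
-436 + b*(-439) = -436 + (2*I*√87)*(-439) = -436 - 878*I*√87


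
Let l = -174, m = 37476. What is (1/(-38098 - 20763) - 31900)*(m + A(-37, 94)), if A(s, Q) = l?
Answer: -70040693439102/58861 ≈ -1.1899e+9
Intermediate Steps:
A(s, Q) = -174
(1/(-38098 - 20763) - 31900)*(m + A(-37, 94)) = (1/(-38098 - 20763) - 31900)*(37476 - 174) = (1/(-58861) - 31900)*37302 = (-1/58861 - 31900)*37302 = -1877665901/58861*37302 = -70040693439102/58861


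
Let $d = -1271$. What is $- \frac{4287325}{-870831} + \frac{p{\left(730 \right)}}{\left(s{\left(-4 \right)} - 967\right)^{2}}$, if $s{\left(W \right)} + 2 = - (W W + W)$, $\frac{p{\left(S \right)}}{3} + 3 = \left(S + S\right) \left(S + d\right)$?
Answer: $\frac{25462256986}{10346343111} \approx 2.461$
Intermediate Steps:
$p{\left(S \right)} = -9 + 6 S \left(-1271 + S\right)$ ($p{\left(S \right)} = -9 + 3 \left(S + S\right) \left(S - 1271\right) = -9 + 3 \cdot 2 S \left(-1271 + S\right) = -9 + 6 S \left(-1271 + S\right)$)
$s{\left(W \right)} = -2 - W - W^{2}$ ($s{\left(W \right)} = -2 - \left(W W + W\right) = -2 - \left(W^{2} + W\right) = -2 - \left(W + W^{2}\right) = -2 - W - W^{2}$)
$- \frac{4287325}{-870831} + \frac{p{\left(730 \right)}}{\left(s{\left(-4 \right)} - 967\right)^{2}} = - \frac{4287325}{-870831} + \frac{-9 - 5566980 + 6 \cdot 730^{2}}{\left(\left(-2 - -4 - \left(-4\right)^{2}\right) - 967\right)^{2}} = \left(-4287325\right) \left(- \frac{1}{870831}\right) + \frac{-9 - 5566980 + 6 \cdot 532900}{\left(\left(-2 + 4 - 16\right) - 967\right)^{2}} = \frac{4287325}{870831} + \frac{-9 - 5566980 + 3197400}{\left(\left(-2 + 4 - 16\right) - 967\right)^{2}} = \frac{4287325}{870831} - \frac{2369589}{\left(-14 - 967\right)^{2}} = \frac{4287325}{870831} - \frac{2369589}{\left(-981\right)^{2}} = \frac{4287325}{870831} - \frac{2369589}{962361} = \frac{4287325}{870831} - \frac{789863}{320787} = \frac{25462256986}{10346343111}$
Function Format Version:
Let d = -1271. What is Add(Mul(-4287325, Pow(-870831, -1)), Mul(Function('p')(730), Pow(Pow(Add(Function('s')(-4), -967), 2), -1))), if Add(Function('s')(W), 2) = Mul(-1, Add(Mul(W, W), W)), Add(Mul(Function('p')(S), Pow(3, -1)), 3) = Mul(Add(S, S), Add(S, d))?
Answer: Rational(25462256986, 10346343111) ≈ 2.4610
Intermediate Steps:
Function('p')(S) = Add(-9, Mul(6, S, Add(-1271, S))) (Function('p')(S) = Add(-9, Mul(3, Mul(Add(S, S), Add(S, -1271)))) = Add(-9, Mul(3, Mul(Mul(2, S), Add(-1271, S)))) = Add(-9, Mul(3, Mul(2, S, Add(-1271, S)))) = Add(-9, Mul(6, S, Add(-1271, S))))
Function('s')(W) = Add(-2, Mul(-1, W), Mul(-1, Pow(W, 2))) (Function('s')(W) = Add(-2, Mul(-1, Add(Mul(W, W), W))) = Add(-2, Mul(-1, Add(Pow(W, 2), W))) = Add(-2, Mul(-1, Add(W, Pow(W, 2)))) = Add(-2, Add(Mul(-1, W), Mul(-1, Pow(W, 2)))) = Add(-2, Mul(-1, W), Mul(-1, Pow(W, 2))))
Add(Mul(-4287325, Pow(-870831, -1)), Mul(Function('p')(730), Pow(Pow(Add(Function('s')(-4), -967), 2), -1))) = Add(Mul(-4287325, Pow(-870831, -1)), Mul(Add(-9, Mul(-7626, 730), Mul(6, Pow(730, 2))), Pow(Pow(Add(Add(-2, Mul(-1, -4), Mul(-1, Pow(-4, 2))), -967), 2), -1))) = Add(Mul(-4287325, Rational(-1, 870831)), Mul(Add(-9, -5566980, Mul(6, 532900)), Pow(Pow(Add(Add(-2, 4, Mul(-1, 16)), -967), 2), -1))) = Add(Rational(4287325, 870831), Mul(Add(-9, -5566980, 3197400), Pow(Pow(Add(Add(-2, 4, -16), -967), 2), -1))) = Add(Rational(4287325, 870831), Mul(-2369589, Pow(Pow(Add(-14, -967), 2), -1))) = Add(Rational(4287325, 870831), Mul(-2369589, Pow(Pow(-981, 2), -1))) = Add(Rational(4287325, 870831), Mul(-2369589, Pow(962361, -1))) = Add(Rational(4287325, 870831), Mul(-2369589, Rational(1, 962361))) = Add(Rational(4287325, 870831), Rational(-789863, 320787)) = Rational(25462256986, 10346343111)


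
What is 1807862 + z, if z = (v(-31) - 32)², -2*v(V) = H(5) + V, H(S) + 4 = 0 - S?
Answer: 1808006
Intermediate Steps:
H(S) = -4 - S (H(S) = -4 + (0 - S) = -4 - S)
v(V) = 9/2 - V/2 (v(V) = -((-4 - 1*5) + V)/2 = -((-4 - 5) + V)/2 = -(-9 + V)/2 = 9/2 - V/2)
z = 144 (z = ((9/2 - ½*(-31)) - 32)² = ((9/2 + 31/2) - 32)² = (20 - 32)² = (-12)² = 144)
1807862 + z = 1807862 + 144 = 1808006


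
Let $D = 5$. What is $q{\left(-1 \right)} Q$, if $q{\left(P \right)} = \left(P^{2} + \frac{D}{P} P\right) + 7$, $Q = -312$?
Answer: $-4056$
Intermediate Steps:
$q{\left(P \right)} = 12 + P^{2}$ ($q{\left(P \right)} = \left(P^{2} + \frac{5}{P} P\right) + 7 = \left(P^{2} + 5\right) + 7 = \left(5 + P^{2}\right) + 7 = 12 + P^{2}$)
$q{\left(-1 \right)} Q = \left(12 + \left(-1\right)^{2}\right) \left(-312\right) = \left(12 + 1\right) \left(-312\right) = 13 \left(-312\right) = -4056$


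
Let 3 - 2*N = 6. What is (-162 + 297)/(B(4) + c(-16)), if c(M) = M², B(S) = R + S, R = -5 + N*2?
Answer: 15/28 ≈ 0.53571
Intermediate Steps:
N = -3/2 (N = 3/2 - ½*6 = 3/2 - 3 = -3/2 ≈ -1.5000)
R = -8 (R = -5 - 3/2*2 = -5 - 3 = -8)
B(S) = -8 + S
(-162 + 297)/(B(4) + c(-16)) = (-162 + 297)/((-8 + 4) + (-16)²) = 135/(-4 + 256) = 135/252 = 135*(1/252) = 15/28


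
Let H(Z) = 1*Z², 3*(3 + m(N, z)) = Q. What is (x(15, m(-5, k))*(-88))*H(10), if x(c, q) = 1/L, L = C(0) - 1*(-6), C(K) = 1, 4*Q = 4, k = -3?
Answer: -8800/7 ≈ -1257.1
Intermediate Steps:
Q = 1 (Q = (¼)*4 = 1)
m(N, z) = -8/3 (m(N, z) = -3 + (⅓)*1 = -3 + ⅓ = -8/3)
H(Z) = Z²
L = 7 (L = 1 - 1*(-6) = 1 + 6 = 7)
x(c, q) = ⅐ (x(c, q) = 1/7 = ⅐)
(x(15, m(-5, k))*(-88))*H(10) = ((⅐)*(-88))*10² = -88/7*100 = -8800/7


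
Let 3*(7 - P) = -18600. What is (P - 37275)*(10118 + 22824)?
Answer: -1023442056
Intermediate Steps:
P = 6207 (P = 7 - ⅓*(-18600) = 7 + 6200 = 6207)
(P - 37275)*(10118 + 22824) = (6207 - 37275)*(10118 + 22824) = -31068*32942 = -1023442056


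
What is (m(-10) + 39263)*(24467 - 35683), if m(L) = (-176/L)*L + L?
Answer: -438287632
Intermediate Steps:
m(L) = -176 + L
(m(-10) + 39263)*(24467 - 35683) = ((-176 - 10) + 39263)*(24467 - 35683) = (-186 + 39263)*(-11216) = 39077*(-11216) = -438287632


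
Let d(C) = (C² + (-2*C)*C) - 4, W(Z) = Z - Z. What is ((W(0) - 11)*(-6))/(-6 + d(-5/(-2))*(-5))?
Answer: 264/181 ≈ 1.4586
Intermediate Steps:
W(Z) = 0
d(C) = -4 - C² (d(C) = (C² - 2*C²) - 4 = -C² - 4 = -4 - C²)
((W(0) - 11)*(-6))/(-6 + d(-5/(-2))*(-5)) = ((0 - 11)*(-6))/(-6 + (-4 - (-5/(-2))²)*(-5)) = (-11*(-6))/(-6 + (-4 - (-5*(-½))²)*(-5)) = 66/(-6 + (-4 - (5/2)²)*(-5)) = 66/(-6 + (-4 - 1*25/4)*(-5)) = 66/(-6 + (-4 - 25/4)*(-5)) = 66/(-6 - 41/4*(-5)) = 66/(-6 + 205/4) = 66/(181/4) = 66*(4/181) = 264/181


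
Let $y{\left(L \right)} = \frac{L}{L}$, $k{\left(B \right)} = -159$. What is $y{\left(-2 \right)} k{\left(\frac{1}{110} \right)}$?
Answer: $-159$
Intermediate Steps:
$y{\left(L \right)} = 1$
$y{\left(-2 \right)} k{\left(\frac{1}{110} \right)} = 1 \left(-159\right) = -159$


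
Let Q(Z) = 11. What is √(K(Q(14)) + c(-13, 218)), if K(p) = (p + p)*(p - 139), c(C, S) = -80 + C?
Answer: I*√2909 ≈ 53.935*I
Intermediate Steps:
K(p) = 2*p*(-139 + p) (K(p) = (2*p)*(-139 + p) = 2*p*(-139 + p))
√(K(Q(14)) + c(-13, 218)) = √(2*11*(-139 + 11) + (-80 - 13)) = √(2*11*(-128) - 93) = √(-2816 - 93) = √(-2909) = I*√2909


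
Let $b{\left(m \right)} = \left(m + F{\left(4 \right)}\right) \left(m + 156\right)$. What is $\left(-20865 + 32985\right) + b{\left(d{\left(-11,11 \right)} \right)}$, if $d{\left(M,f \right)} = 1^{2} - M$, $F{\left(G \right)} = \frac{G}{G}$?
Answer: $14304$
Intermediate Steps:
$F{\left(G \right)} = 1$
$d{\left(M,f \right)} = 1 - M$
$b{\left(m \right)} = \left(1 + m\right) \left(156 + m\right)$ ($b{\left(m \right)} = \left(m + 1\right) \left(m + 156\right) = \left(1 + m\right) \left(156 + m\right)$)
$\left(-20865 + 32985\right) + b{\left(d{\left(-11,11 \right)} \right)} = \left(-20865 + 32985\right) + \left(156 + \left(1 - -11\right)^{2} + 157 \left(1 - -11\right)\right) = 12120 + \left(156 + \left(1 + 11\right)^{2} + 157 \left(1 + 11\right)\right) = 12120 + \left(156 + 12^{2} + 157 \cdot 12\right) = 12120 + \left(156 + 144 + 1884\right) = 12120 + 2184 = 14304$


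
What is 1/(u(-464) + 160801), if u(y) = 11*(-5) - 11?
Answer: 1/160735 ≈ 6.2214e-6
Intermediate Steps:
u(y) = -66 (u(y) = -55 - 11 = -66)
1/(u(-464) + 160801) = 1/(-66 + 160801) = 1/160735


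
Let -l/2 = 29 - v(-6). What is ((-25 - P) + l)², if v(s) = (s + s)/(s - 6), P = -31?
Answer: 2500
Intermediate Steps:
v(s) = 2*s/(-6 + s) (v(s) = (2*s)/(-6 + s) = 2*s/(-6 + s))
l = -56 (l = -2*(29 - 2*(-6)/(-6 - 6)) = -2*(29 - 2*(-6)/(-12)) = -2*(29 - 2*(-6)*(-1)/12) = -2*(29 - 1*1) = -2*(29 - 1) = -2*28 = -56)
((-25 - P) + l)² = ((-25 - 1*(-31)) - 56)² = ((-25 + 31) - 56)² = (6 - 56)² = (-50)² = 2500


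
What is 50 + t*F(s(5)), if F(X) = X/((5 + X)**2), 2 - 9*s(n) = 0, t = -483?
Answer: 101756/2209 ≈ 46.064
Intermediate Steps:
s(n) = 2/9 (s(n) = 2/9 - 1/9*0 = 2/9 + 0 = 2/9)
F(X) = X/(5 + X)**2
50 + t*F(s(5)) = 50 - 322/(3*(5 + 2/9)**2) = 50 - 322/(3*(47/9)**2) = 50 - 322*81/(3*2209) = 50 - 483*18/2209 = 50 - 8694/2209 = 101756/2209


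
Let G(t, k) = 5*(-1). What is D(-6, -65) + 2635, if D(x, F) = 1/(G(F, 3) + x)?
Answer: 28984/11 ≈ 2634.9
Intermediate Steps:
G(t, k) = -5
D(x, F) = 1/(-5 + x)
D(-6, -65) + 2635 = 1/(-5 - 6) + 2635 = 1/(-11) + 2635 = -1/11 + 2635 = 28984/11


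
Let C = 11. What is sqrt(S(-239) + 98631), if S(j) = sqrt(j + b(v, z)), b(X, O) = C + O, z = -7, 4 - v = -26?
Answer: sqrt(98631 + I*sqrt(235)) ≈ 314.06 + 0.024*I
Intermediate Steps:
v = 30 (v = 4 - 1*(-26) = 4 + 26 = 30)
b(X, O) = 11 + O
S(j) = sqrt(4 + j) (S(j) = sqrt(j + (11 - 7)) = sqrt(j + 4) = sqrt(4 + j))
sqrt(S(-239) + 98631) = sqrt(sqrt(4 - 239) + 98631) = sqrt(sqrt(-235) + 98631) = sqrt(I*sqrt(235) + 98631) = sqrt(98631 + I*sqrt(235))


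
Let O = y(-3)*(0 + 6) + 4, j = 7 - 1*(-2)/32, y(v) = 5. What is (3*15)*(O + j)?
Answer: 29565/16 ≈ 1847.8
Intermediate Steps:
j = 113/16 (j = 7 - (-2)/32 = 7 - 1*(-1/16) = 7 + 1/16 = 113/16 ≈ 7.0625)
O = 34 (O = 5*(0 + 6) + 4 = 5*6 + 4 = 30 + 4 = 34)
(3*15)*(O + j) = (3*15)*(34 + 113/16) = 45*(657/16) = 29565/16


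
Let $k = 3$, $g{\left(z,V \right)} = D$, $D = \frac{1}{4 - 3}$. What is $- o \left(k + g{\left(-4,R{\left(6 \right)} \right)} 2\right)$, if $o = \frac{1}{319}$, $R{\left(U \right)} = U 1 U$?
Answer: $- \frac{5}{319} \approx -0.015674$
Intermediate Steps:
$D = 1$ ($D = 1^{-1} = 1$)
$R{\left(U \right)} = U^{2}$ ($R{\left(U \right)} = U U = U^{2}$)
$g{\left(z,V \right)} = 1$
$o = \frac{1}{319} \approx 0.0031348$
$- o \left(k + g{\left(-4,R{\left(6 \right)} \right)} 2\right) = - \frac{3 + 1 \cdot 2}{319} = - \frac{3 + 2}{319} = - \frac{5}{319}$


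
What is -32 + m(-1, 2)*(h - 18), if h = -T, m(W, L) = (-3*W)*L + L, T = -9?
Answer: -104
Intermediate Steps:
m(W, L) = L - 3*L*W (m(W, L) = -3*L*W + L = L - 3*L*W)
h = 9 (h = -1*(-9) = 9)
-32 + m(-1, 2)*(h - 18) = -32 + (2*(1 - 3*(-1)))*(9 - 18) = -32 + (2*(1 + 3))*(-9) = -32 + (2*4)*(-9) = -32 + 8*(-9) = -32 - 72 = -104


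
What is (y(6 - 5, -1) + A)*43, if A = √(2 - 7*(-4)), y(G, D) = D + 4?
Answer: 129 + 43*√30 ≈ 364.52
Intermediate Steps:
y(G, D) = 4 + D
A = √30 (A = √(2 + 28) = √30 ≈ 5.4772)
(y(6 - 5, -1) + A)*43 = ((4 - 1) + √30)*43 = (3 + √30)*43 = 129 + 43*√30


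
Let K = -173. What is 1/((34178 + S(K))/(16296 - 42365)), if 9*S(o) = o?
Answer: -234621/307429 ≈ -0.76317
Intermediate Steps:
S(o) = o/9
1/((34178 + S(K))/(16296 - 42365)) = 1/((34178 + (⅑)*(-173))/(16296 - 42365)) = 1/((34178 - 173/9)/(-26069)) = 1/((307429/9)*(-1/26069)) = 1/(-307429/234621) = -234621/307429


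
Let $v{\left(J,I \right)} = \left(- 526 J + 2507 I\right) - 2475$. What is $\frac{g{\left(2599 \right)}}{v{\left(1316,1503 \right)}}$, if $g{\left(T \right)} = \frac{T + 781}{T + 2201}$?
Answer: $\frac{13}{56738400} \approx 2.2912 \cdot 10^{-7}$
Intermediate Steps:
$v{\left(J,I \right)} = -2475 - 526 J + 2507 I$
$g{\left(T \right)} = \frac{781 + T}{2201 + T}$
$\frac{g{\left(2599 \right)}}{v{\left(1316,1503 \right)}} = \frac{\frac{1}{2201 + 2599} \left(781 + 2599\right)}{-2475 - 692216 + 2507 \cdot 1503} = \frac{\frac{1}{4800} \cdot 3380}{-2475 - 692216 + 3768021} = \frac{\frac{1}{4800} \cdot 3380}{3073330} = \frac{169}{240} \cdot \frac{1}{3073330} = \frac{13}{56738400}$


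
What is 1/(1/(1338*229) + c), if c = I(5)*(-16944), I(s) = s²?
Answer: -306402/129791887199 ≈ -2.3607e-6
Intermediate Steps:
c = -423600 (c = 5²*(-16944) = 25*(-16944) = -423600)
1/(1/(1338*229) + c) = 1/(1/(1338*229) - 423600) = 1/(1/306402 - 423600) = 1/(-129791887199/306402) = -306402/129791887199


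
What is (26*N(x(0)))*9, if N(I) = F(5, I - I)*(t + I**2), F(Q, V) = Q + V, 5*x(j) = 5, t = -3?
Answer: -2340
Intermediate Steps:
x(j) = 1 (x(j) = (1/5)*5 = 1)
N(I) = -15 + 5*I**2 (N(I) = (5 + (I - I))*(-3 + I**2) = (5 + 0)*(-3 + I**2) = 5*(-3 + I**2) = -15 + 5*I**2)
(26*N(x(0)))*9 = (26*(-15 + 5*1**2))*9 = (26*(-15 + 5*1))*9 = (26*(-15 + 5))*9 = (26*(-10))*9 = -260*9 = -2340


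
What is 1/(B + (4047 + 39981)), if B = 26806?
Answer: 1/70834 ≈ 1.4118e-5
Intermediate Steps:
1/(B + (4047 + 39981)) = 1/(26806 + (4047 + 39981)) = 1/(26806 + 44028) = 1/70834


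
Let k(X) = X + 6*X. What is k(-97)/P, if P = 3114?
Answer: -679/3114 ≈ -0.21805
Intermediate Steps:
k(X) = 7*X
k(-97)/P = (7*(-97))/3114 = -679*1/3114 = -679/3114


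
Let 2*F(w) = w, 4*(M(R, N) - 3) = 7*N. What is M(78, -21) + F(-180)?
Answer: -495/4 ≈ -123.75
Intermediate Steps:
M(R, N) = 3 + 7*N/4 (M(R, N) = 3 + (7*N)/4 = 3 + 7*N/4)
F(w) = w/2
M(78, -21) + F(-180) = (3 + (7/4)*(-21)) + (½)*(-180) = (3 - 147/4) - 90 = -135/4 - 90 = -495/4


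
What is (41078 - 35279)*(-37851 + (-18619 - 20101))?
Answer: -444035229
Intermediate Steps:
(41078 - 35279)*(-37851 + (-18619 - 20101)) = 5799*(-37851 - 38720) = 5799*(-76571) = -444035229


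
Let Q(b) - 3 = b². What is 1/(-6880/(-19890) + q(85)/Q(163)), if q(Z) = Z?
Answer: 4065516/1419277 ≈ 2.8645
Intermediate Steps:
Q(b) = 3 + b²
1/(-6880/(-19890) + q(85)/Q(163)) = 1/(-6880/(-19890) + 85/(3 + 163²)) = 1/(-6880*(-1/19890) + 85/(3 + 26569)) = 1/(688/1989 + 85/26572) = 1/(1419277/4065516) = 4065516/1419277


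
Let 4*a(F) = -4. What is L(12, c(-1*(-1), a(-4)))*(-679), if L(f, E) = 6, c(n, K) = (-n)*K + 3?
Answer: -4074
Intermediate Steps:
a(F) = -1 (a(F) = (¼)*(-4) = -1)
c(n, K) = 3 - K*n (c(n, K) = -K*n + 3 = 3 - K*n)
L(12, c(-1*(-1), a(-4)))*(-679) = 6*(-679) = -4074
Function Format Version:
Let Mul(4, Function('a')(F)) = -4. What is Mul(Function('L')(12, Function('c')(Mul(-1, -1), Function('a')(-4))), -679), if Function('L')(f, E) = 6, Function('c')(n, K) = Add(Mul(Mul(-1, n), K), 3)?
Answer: -4074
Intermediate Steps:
Function('a')(F) = -1 (Function('a')(F) = Mul(Rational(1, 4), -4) = -1)
Function('c')(n, K) = Add(3, Mul(-1, K, n)) (Function('c')(n, K) = Add(Mul(-1, K, n), 3) = Add(3, Mul(-1, K, n)))
Mul(Function('L')(12, Function('c')(Mul(-1, -1), Function('a')(-4))), -679) = Mul(6, -679) = -4074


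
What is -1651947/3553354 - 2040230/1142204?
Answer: -163152141118/72475984861 ≈ -2.2511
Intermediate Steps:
-1651947/3553354 - 2040230/1142204 = -1651947*1/3553354 - 2040230*1/1142204 = -1651947/3553354 - 1020115/571102 = -163152141118/72475984861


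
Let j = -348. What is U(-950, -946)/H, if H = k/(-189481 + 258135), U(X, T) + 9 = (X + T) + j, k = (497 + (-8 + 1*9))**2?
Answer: -25779577/41334 ≈ -623.69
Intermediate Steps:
k = 248004 (k = (497 + (-8 + 9))**2 = (497 + 1)**2 = 498**2 = 248004)
U(X, T) = -357 + T + X (U(X, T) = -9 + ((X + T) - 348) = -9 + ((T + X) - 348) = -9 + (-348 + T + X) = -357 + T + X)
H = 124002/34327 (H = 248004/(-189481 + 258135) = 248004/68654 = 248004*(1/68654) = 124002/34327 ≈ 3.6124)
U(-950, -946)/H = (-357 - 946 - 950)/(124002/34327) = -2253*34327/124002 = -25779577/41334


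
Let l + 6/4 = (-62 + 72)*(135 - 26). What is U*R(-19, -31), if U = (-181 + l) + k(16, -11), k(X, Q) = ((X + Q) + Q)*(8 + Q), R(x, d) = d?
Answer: -57381/2 ≈ -28691.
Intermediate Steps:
l = 2177/2 (l = -3/2 + (-62 + 72)*(135 - 26) = -3/2 + 10*109 = -3/2 + 1090 = 2177/2 ≈ 1088.5)
k(X, Q) = (8 + Q)*(X + 2*Q) (k(X, Q) = ((Q + X) + Q)*(8 + Q) = (X + 2*Q)*(8 + Q) = (8 + Q)*(X + 2*Q))
U = 1851/2 (U = (-181 + 2177/2) + (2*(-11)² + 8*16 + 16*(-11) - 11*16) = 1815/2 + (2*121 + 128 - 176 - 176) = 1815/2 + (242 + 128 - 176 - 176) = 1815/2 + 18 = 1851/2 ≈ 925.50)
U*R(-19, -31) = (1851/2)*(-31) = -57381/2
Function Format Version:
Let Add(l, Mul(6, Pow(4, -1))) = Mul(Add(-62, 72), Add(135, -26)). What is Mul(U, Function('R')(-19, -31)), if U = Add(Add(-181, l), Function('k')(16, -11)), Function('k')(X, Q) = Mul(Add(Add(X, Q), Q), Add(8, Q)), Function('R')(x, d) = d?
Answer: Rational(-57381, 2) ≈ -28691.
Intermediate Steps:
l = Rational(2177, 2) (l = Add(Rational(-3, 2), Mul(Add(-62, 72), Add(135, -26))) = Add(Rational(-3, 2), Mul(10, 109)) = Add(Rational(-3, 2), 1090) = Rational(2177, 2) ≈ 1088.5)
Function('k')(X, Q) = Mul(Add(8, Q), Add(X, Mul(2, Q))) (Function('k')(X, Q) = Mul(Add(Add(Q, X), Q), Add(8, Q)) = Mul(Add(X, Mul(2, Q)), Add(8, Q)) = Mul(Add(8, Q), Add(X, Mul(2, Q))))
U = Rational(1851, 2) (U = Add(Add(-181, Rational(2177, 2)), Add(Mul(2, Pow(-11, 2)), Mul(8, 16), Mul(16, -11), Mul(-11, 16))) = Add(Rational(1815, 2), Add(Mul(2, 121), 128, -176, -176)) = Add(Rational(1815, 2), Add(242, 128, -176, -176)) = Add(Rational(1815, 2), 18) = Rational(1851, 2) ≈ 925.50)
Mul(U, Function('R')(-19, -31)) = Mul(Rational(1851, 2), -31) = Rational(-57381, 2)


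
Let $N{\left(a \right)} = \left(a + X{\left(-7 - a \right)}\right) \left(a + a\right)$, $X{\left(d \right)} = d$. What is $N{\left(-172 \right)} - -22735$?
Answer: $25143$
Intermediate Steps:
$N{\left(a \right)} = - 14 a$ ($N{\left(a \right)} = \left(a - \left(7 + a\right)\right) \left(a + a\right) = - 7 \cdot 2 a = - 14 a$)
$N{\left(-172 \right)} - -22735 = \left(-14\right) \left(-172\right) - -22735 = 2408 + 22735 = 25143$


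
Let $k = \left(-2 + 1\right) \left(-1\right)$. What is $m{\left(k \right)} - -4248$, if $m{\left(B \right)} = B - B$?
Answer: $4248$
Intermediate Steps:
$k = 1$ ($k = \left(-1\right) \left(-1\right) = 1$)
$m{\left(B \right)} = 0$
$m{\left(k \right)} - -4248 = 0 - -4248 = 0 + 4248 = 4248$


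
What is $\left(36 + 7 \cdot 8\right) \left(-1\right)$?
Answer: $-92$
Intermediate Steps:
$\left(36 + 7 \cdot 8\right) \left(-1\right) = \left(36 + 56\right) \left(-1\right) = 92 \left(-1\right) = -92$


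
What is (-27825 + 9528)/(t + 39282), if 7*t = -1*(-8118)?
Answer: -42693/94364 ≈ -0.45243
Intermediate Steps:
t = 8118/7 (t = (-1*(-8118))/7 = (1/7)*8118 = 8118/7 ≈ 1159.7)
(-27825 + 9528)/(t + 39282) = (-27825 + 9528)/(8118/7 + 39282) = -18297/283092/7 = -18297*7/283092 = -42693/94364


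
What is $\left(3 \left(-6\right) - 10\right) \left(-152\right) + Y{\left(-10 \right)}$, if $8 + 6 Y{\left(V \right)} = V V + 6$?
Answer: $\frac{12817}{3} \approx 4272.3$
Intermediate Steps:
$Y{\left(V \right)} = - \frac{1}{3} + \frac{V^{2}}{6}$ ($Y{\left(V \right)} = - \frac{4}{3} + \frac{V V + 6}{6} = - \frac{4}{3} + \frac{V^{2} + 6}{6} = - \frac{4}{3} + \frac{6 + V^{2}}{6} = - \frac{4}{3} + \left(1 + \frac{V^{2}}{6}\right) = - \frac{1}{3} + \frac{V^{2}}{6}$)
$\left(3 \left(-6\right) - 10\right) \left(-152\right) + Y{\left(-10 \right)} = \left(3 \left(-6\right) - 10\right) \left(-152\right) - \left(\frac{1}{3} - \frac{\left(-10\right)^{2}}{6}\right) = \left(-18 - 10\right) \left(-152\right) + \left(- \frac{1}{3} + \frac{1}{6} \cdot 100\right) = \left(-18 - 10\right) \left(-152\right) + \left(- \frac{1}{3} + \frac{50}{3}\right) = \left(-28\right) \left(-152\right) + \frac{49}{3} = 4256 + \frac{49}{3} = \frac{12817}{3}$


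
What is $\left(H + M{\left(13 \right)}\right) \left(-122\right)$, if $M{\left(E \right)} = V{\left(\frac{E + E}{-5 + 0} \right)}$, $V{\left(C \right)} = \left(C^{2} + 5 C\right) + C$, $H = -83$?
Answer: $\frac{265838}{25} \approx 10634.0$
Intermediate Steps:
$V{\left(C \right)} = C^{2} + 6 C$
$M{\left(E \right)} = - \frac{2 E \left(6 - \frac{2 E}{5}\right)}{5}$ ($M{\left(E \right)} = \frac{E + E}{-5 + 0} \left(6 + \frac{E + E}{-5 + 0}\right) = \frac{2 E}{-5} \left(6 + \frac{2 E}{-5}\right) = 2 E \left(- \frac{1}{5}\right) \left(6 + 2 E \left(- \frac{1}{5}\right)\right) = - \frac{2 E}{5} \left(6 - \frac{2 E}{5}\right) = - \frac{2 E \left(6 - \frac{2 E}{5}\right)}{5}$)
$\left(H + M{\left(13 \right)}\right) \left(-122\right) = \left(-83 + \frac{4}{25} \cdot 13 \left(-15 + 13\right)\right) \left(-122\right) = \left(-83 + \frac{4}{25} \cdot 13 \left(-2\right)\right) \left(-122\right) = \left(-83 - \frac{104}{25}\right) \left(-122\right) = \left(- \frac{2179}{25}\right) \left(-122\right) = \frac{265838}{25}$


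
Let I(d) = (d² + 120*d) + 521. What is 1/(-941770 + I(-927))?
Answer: -1/193160 ≈ -5.1771e-6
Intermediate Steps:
I(d) = 521 + d² + 120*d
1/(-941770 + I(-927)) = 1/(-941770 + (521 + (-927)² + 120*(-927))) = 1/(-941770 + (521 + 859329 - 111240)) = 1/(-941770 + 748610) = 1/(-193160) = -1/193160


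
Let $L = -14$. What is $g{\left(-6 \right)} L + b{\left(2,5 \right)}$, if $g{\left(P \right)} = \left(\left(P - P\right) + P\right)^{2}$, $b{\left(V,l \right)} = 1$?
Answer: $-503$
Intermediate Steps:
$g{\left(P \right)} = P^{2}$ ($g{\left(P \right)} = \left(0 + P\right)^{2} = P^{2}$)
$g{\left(-6 \right)} L + b{\left(2,5 \right)} = \left(-6\right)^{2} \left(-14\right) + 1 = 36 \left(-14\right) + 1 = -504 + 1 = -503$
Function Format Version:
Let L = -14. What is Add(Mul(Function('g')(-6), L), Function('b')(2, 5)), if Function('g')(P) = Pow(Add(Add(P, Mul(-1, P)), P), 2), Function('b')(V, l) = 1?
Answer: -503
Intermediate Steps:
Function('g')(P) = Pow(P, 2) (Function('g')(P) = Pow(Add(0, P), 2) = Pow(P, 2))
Add(Mul(Function('g')(-6), L), Function('b')(2, 5)) = Add(Mul(Pow(-6, 2), -14), 1) = Add(Mul(36, -14), 1) = Add(-504, 1) = -503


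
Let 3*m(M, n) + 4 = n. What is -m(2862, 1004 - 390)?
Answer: -610/3 ≈ -203.33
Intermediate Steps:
m(M, n) = -4/3 + n/3
-m(2862, 1004 - 390) = -(-4/3 + (1004 - 390)/3) = -(-4/3 + (⅓)*614) = -(-4/3 + 614/3) = -1*610/3 = -610/3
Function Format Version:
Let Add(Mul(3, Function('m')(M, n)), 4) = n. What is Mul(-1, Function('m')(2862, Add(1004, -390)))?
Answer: Rational(-610, 3) ≈ -203.33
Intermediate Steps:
Function('m')(M, n) = Add(Rational(-4, 3), Mul(Rational(1, 3), n))
Mul(-1, Function('m')(2862, Add(1004, -390))) = Mul(-1, Add(Rational(-4, 3), Mul(Rational(1, 3), Add(1004, -390)))) = Mul(-1, Add(Rational(-4, 3), Mul(Rational(1, 3), 614))) = Mul(-1, Add(Rational(-4, 3), Rational(614, 3))) = Mul(-1, Rational(610, 3)) = Rational(-610, 3)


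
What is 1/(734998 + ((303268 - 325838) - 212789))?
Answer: 1/499639 ≈ 2.0014e-6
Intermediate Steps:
1/(734998 + ((303268 - 325838) - 212789)) = 1/(734998 + (-22570 - 212789)) = 1/(734998 - 235359) = 1/499639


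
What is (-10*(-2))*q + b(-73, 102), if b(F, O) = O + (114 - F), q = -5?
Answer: 189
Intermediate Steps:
b(F, O) = 114 + O - F
(-10*(-2))*q + b(-73, 102) = -10*(-2)*(-5) + (114 + 102 - 1*(-73)) = 20*(-5) + (114 + 102 + 73) = -100 + 289 = 189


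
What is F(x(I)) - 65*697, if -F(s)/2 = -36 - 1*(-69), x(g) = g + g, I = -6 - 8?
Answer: -45371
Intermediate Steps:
I = -14
x(g) = 2*g
F(s) = -66 (F(s) = -2*(-36 - 1*(-69)) = -2*(-36 + 69) = -2*33 = -66)
F(x(I)) - 65*697 = -66 - 65*697 = -66 - 1*45305 = -66 - 45305 = -45371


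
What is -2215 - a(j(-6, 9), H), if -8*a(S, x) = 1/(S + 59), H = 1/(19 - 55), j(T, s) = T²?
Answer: -1683399/760 ≈ -2215.0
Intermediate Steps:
H = -1/36 (H = 1/(-36) = -1/36 ≈ -0.027778)
a(S, x) = -1/(8*(59 + S)) (a(S, x) = -1/(8*(S + 59)) = -1/(8*(59 + S)))
-2215 - a(j(-6, 9), H) = -2215 - (-1)/(472 + 8*(-6)²) = -2215 - (-1)/(472 + 8*36) = -2215 - (-1)/(472 + 288) = -2215 - (-1)/760 = -2215 - 1*(-1/760) = -2215 + 1/760 = -1683399/760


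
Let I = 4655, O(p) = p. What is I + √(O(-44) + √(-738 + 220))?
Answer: 4655 + √(-44 + I*√518) ≈ 4656.7 + 6.8388*I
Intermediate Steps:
I + √(O(-44) + √(-738 + 220)) = 4655 + √(-44 + √(-738 + 220)) = 4655 + √(-44 + √(-518)) = 4655 + √(-44 + I*√518)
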